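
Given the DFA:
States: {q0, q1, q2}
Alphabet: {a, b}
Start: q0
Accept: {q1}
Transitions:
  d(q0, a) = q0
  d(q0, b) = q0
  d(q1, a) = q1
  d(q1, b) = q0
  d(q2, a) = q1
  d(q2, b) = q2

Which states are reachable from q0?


BFS from q0:
  layer 0: {q0}

{q0}


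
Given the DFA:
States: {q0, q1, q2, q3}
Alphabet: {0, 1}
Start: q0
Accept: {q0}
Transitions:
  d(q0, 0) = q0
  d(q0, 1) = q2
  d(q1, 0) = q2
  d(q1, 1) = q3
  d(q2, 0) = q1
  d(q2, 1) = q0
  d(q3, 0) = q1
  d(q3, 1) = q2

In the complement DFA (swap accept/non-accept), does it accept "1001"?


Trace: q0 -> q2 -> q1 -> q2 -> q0
Final: q0
Original accept: {q0}
Complement: q0 is in original accept

No, complement rejects (original accepts)


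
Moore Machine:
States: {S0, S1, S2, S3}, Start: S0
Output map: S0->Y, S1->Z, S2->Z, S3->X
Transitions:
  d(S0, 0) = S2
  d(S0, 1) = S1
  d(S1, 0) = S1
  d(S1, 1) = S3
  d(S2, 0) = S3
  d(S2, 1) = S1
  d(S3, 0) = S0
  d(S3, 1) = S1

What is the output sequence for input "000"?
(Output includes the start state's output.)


Start: S0 (output Y)
  --0--> S2 (output Z)
  --0--> S3 (output X)
  --0--> S0 (output Y)

"YZXY"


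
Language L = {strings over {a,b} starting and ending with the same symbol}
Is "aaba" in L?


first = 'a', last = 'a'

Yes, "aaba" is in L


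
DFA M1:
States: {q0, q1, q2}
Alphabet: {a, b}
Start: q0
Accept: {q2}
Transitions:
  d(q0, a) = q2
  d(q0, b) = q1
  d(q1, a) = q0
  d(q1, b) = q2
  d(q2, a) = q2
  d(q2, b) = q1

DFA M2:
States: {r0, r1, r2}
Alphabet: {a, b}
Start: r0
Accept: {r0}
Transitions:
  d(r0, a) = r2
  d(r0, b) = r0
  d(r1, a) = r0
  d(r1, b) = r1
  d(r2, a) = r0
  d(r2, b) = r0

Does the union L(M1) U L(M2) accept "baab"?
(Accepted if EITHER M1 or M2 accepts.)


M1: final=q1 accepted=False
M2: final=r0 accepted=True

Yes, union accepts


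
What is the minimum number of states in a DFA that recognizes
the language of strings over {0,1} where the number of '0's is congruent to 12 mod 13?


States track (count of '0') mod 13.
Need 13 states: one per remainder 0..12; accept = remainder 12.

13


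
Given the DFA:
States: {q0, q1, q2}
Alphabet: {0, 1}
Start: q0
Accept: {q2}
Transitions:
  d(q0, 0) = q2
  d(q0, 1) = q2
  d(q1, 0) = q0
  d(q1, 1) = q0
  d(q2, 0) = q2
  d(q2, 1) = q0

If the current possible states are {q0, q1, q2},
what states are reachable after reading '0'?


Apply transition on '0' from each current state:
  d(q0, 0) = q2
  d(q1, 0) = q0
  d(q2, 0) = q2

{q0, q2}


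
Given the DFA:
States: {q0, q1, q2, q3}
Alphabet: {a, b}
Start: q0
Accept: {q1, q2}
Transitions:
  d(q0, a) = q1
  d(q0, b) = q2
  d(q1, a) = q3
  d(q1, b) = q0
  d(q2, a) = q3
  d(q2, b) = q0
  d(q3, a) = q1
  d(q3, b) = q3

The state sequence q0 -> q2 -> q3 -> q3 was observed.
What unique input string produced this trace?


Trace back each transition to find the symbol:
  q0 --[b]--> q2
  q2 --[a]--> q3
  q3 --[b]--> q3

"bab"


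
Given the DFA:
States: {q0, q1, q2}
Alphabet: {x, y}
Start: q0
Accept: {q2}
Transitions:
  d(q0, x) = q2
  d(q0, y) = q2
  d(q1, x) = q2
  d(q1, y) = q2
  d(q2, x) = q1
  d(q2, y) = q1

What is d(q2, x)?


Looking up transition d(q2, x)

q1


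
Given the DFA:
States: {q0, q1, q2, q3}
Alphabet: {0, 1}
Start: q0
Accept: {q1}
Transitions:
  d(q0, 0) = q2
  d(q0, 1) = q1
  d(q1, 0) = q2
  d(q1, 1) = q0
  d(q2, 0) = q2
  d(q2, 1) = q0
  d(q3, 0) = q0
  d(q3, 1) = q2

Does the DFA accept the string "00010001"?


Trace: q0 -> q2 -> q2 -> q2 -> q0 -> q2 -> q2 -> q2 -> q0
Final state: q0
Accept states: {q1}

No, rejected (final state q0 is not an accept state)


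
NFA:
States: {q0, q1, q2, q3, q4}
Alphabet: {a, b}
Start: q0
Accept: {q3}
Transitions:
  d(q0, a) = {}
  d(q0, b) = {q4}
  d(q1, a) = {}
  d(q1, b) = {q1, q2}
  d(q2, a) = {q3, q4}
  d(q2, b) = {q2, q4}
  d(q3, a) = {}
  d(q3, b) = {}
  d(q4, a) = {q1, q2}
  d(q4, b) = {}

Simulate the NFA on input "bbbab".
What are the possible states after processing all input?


Start: {q0}
  --b--> {q4}
  --b--> {}
  --b--> {}
  --a--> {}
  --b--> {}

{} (empty set, no valid transitions)


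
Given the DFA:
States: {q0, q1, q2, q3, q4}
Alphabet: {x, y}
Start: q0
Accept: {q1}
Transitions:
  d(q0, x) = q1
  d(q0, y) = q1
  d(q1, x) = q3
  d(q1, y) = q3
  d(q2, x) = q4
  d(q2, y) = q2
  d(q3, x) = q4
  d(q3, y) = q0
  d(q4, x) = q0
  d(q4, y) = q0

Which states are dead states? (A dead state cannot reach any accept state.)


Forward reachability from each state:
  q0 -> reaches accept state q1 (live)
  q1 -> reaches accept state q1 (live)
  q2 -> reaches accept state q1 (live)
  q3 -> reaches accept state q1 (live)
  q4 -> reaches accept state q1 (live)

None (all states can reach an accept state)


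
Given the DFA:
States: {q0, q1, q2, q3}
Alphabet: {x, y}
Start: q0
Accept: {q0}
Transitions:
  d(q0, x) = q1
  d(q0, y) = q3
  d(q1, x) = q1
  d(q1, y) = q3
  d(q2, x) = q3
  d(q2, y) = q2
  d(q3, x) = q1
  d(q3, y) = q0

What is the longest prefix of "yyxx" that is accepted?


Run the DFA, marking each prefix where the state is accepting:
  "" -> q0 [accept]
  "y" -> q3 [reject]
  "yy" -> q0 [accept]
  "yyx" -> q1 [reject]
  "yyxx" -> q1 [reject]

"yy"


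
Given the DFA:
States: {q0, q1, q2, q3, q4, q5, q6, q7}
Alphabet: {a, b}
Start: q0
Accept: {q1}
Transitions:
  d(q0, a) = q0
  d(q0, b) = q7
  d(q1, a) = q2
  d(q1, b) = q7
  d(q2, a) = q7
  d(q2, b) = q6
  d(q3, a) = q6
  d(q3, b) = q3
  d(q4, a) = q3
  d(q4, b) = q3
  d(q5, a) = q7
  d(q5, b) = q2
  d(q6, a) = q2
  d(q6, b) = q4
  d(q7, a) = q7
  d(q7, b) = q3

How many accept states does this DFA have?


Accept states listed: {q1}
Counting: q1(1)

1


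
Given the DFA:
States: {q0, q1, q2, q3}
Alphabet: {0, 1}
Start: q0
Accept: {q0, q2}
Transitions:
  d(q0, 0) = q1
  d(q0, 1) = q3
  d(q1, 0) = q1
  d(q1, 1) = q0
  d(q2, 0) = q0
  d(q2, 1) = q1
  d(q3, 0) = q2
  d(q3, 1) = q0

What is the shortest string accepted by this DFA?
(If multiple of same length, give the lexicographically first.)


BFS by string length (lex-first path to each state shown):
  len 0: q0<-""
Found accept state at length 0.

"" (empty string)


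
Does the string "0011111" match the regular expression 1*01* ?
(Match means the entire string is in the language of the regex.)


|string| = 7; first = '0'; last = '1'

No, "0011111" does not match 1*01*


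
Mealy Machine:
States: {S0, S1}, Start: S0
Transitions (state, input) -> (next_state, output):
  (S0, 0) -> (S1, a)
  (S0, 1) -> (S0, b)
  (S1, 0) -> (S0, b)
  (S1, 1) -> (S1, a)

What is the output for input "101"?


Step-by-step:
  (S0, 1) -> (S0, b)
  (S0, 0) -> (S1, a)
  (S1, 1) -> (S1, a)

"baa"


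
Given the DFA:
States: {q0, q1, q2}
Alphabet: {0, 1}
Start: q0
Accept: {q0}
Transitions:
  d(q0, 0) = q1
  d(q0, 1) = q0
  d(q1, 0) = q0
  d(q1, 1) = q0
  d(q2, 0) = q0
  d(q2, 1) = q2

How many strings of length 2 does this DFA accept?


Enumerating all length-2 strings:
  "00" -> q0 [accept]
  "01" -> q0 [accept]
  "10" -> q1 [reject]
  "11" -> q0 [accept]

3 out of 4


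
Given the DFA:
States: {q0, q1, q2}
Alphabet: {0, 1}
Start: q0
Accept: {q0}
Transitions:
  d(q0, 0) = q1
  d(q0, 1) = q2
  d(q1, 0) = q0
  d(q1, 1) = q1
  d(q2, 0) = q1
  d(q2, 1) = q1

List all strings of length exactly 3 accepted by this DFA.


All strings of length 3: 8 total
Accepted: 3

"010", "100", "110"


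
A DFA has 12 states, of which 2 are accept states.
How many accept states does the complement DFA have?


Complement swaps accept and non-accept states.
12 - 2 = 10

10


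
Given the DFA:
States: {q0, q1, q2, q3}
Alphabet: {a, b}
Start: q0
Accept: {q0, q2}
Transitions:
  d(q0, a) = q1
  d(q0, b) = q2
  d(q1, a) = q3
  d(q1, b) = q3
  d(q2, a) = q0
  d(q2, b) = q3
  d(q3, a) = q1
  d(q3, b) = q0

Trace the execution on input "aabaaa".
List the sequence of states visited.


Input: aabaaa
d(q0, a) = q1
d(q1, a) = q3
d(q3, b) = q0
d(q0, a) = q1
d(q1, a) = q3
d(q3, a) = q1


q0 -> q1 -> q3 -> q0 -> q1 -> q3 -> q1


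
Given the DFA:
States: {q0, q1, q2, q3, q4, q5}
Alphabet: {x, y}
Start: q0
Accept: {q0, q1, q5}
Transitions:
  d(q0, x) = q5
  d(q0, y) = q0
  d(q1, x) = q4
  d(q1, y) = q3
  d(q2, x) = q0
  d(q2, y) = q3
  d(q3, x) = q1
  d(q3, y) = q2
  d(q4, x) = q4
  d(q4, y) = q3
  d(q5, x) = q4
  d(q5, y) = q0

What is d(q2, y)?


Looking up transition d(q2, y)

q3


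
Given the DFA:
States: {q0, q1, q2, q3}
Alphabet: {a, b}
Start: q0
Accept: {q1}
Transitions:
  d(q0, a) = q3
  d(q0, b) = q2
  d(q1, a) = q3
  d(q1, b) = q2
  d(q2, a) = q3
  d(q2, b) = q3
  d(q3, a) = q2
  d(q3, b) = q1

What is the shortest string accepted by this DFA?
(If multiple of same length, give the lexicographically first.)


BFS by string length (lex-first path to each state shown):
  len 0: q0<-""
  len 1: q2<-"b", q3<-"a"
  len 2: q1<-"ab", q2<-"aa", q3<-"ba"
Found accept state at length 2.

"ab"


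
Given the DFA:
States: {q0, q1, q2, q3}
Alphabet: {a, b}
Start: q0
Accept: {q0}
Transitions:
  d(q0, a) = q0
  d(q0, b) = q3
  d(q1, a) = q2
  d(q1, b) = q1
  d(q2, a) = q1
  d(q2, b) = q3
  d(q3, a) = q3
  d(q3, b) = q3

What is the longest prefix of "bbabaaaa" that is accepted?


Run the DFA, marking each prefix where the state is accepting:
  "" -> q0 [accept]
  "b" -> q3 [reject]
  "bb" -> q3 [reject]
  "bba" -> q3 [reject]
  "bbab" -> q3 [reject]
  "bbaba" -> q3 [reject]
  "bbabaa" -> q3 [reject]
  "bbabaaa" -> q3 [reject]
  "bbabaaaa" -> q3 [reject]

""


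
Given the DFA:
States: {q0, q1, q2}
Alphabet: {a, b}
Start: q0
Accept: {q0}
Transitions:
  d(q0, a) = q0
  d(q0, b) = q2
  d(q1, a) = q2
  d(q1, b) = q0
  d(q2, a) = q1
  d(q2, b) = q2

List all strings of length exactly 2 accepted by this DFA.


All strings of length 2: 4 total
Accepted: 1

"aa"


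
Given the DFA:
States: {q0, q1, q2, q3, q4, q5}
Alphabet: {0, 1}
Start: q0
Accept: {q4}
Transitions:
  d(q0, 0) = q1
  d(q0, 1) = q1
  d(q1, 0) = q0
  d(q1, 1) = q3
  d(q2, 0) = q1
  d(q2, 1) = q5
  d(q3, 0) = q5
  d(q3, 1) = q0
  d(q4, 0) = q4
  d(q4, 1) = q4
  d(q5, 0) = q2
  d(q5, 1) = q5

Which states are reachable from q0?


BFS from q0:
  layer 0: {q0}
  layer 1: {q1}
  layer 2: {q3}
  layer 3: {q5}
  layer 4: {q2}

{q0, q1, q2, q3, q5}


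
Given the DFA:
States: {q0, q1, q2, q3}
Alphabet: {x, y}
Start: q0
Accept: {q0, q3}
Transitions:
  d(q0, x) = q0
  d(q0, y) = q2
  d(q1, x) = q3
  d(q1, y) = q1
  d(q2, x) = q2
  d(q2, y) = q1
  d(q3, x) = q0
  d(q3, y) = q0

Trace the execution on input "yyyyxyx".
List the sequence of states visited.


Input: yyyyxyx
d(q0, y) = q2
d(q2, y) = q1
d(q1, y) = q1
d(q1, y) = q1
d(q1, x) = q3
d(q3, y) = q0
d(q0, x) = q0


q0 -> q2 -> q1 -> q1 -> q1 -> q3 -> q0 -> q0


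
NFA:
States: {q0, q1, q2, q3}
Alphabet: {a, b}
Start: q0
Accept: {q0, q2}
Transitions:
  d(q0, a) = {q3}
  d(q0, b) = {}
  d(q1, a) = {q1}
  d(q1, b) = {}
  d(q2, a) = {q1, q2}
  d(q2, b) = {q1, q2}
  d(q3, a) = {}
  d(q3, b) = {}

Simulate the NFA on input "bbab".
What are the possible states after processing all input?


Start: {q0}
  --b--> {}
  --b--> {}
  --a--> {}
  --b--> {}

{} (empty set, no valid transitions)


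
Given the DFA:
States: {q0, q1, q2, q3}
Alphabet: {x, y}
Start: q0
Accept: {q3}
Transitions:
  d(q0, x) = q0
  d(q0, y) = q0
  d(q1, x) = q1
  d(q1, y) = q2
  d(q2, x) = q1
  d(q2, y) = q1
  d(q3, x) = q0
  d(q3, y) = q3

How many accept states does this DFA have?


Accept states listed: {q3}
Counting: q3(1)

1


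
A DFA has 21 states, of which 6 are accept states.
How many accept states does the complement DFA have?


Complement swaps accept and non-accept states.
21 - 6 = 15

15


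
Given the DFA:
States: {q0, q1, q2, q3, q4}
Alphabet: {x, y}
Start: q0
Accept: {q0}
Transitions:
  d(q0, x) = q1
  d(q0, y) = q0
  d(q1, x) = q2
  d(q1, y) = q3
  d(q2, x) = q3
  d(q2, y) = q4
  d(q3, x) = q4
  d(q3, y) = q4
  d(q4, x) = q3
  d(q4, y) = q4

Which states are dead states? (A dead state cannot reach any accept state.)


Forward reachability from each state:
  q0 -> reaches accept state q0 (live)
  q1 -> reaches {q1, q2, q3, q4}, no accept state (dead)
  q2 -> reaches {q2, q3, q4}, no accept state (dead)
  q3 -> reaches {q3, q4}, no accept state (dead)
  q4 -> reaches {q3, q4}, no accept state (dead)

{q1, q2, q3, q4}


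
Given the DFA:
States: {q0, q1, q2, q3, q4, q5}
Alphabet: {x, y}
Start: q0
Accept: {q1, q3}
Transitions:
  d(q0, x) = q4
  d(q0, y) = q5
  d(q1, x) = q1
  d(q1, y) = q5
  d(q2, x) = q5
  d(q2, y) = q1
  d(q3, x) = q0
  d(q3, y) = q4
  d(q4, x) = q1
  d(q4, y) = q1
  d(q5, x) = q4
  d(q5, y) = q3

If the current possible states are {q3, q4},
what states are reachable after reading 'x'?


Apply transition on 'x' from each current state:
  d(q3, x) = q0
  d(q4, x) = q1

{q0, q1}


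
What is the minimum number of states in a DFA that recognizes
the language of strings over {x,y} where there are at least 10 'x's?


States: count = 0, 1, ..., 9, and a final '>= 10' state.
Total: 10 + 1 = 11. Accept = '>= 10' state.

11


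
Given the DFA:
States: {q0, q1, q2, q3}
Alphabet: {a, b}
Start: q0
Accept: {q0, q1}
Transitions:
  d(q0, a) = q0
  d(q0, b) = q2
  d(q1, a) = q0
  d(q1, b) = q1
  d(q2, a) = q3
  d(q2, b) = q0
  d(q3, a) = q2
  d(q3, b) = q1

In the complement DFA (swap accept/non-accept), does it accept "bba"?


Trace: q0 -> q2 -> q0 -> q0
Final: q0
Original accept: {q0, q1}
Complement: q0 is in original accept

No, complement rejects (original accepts)


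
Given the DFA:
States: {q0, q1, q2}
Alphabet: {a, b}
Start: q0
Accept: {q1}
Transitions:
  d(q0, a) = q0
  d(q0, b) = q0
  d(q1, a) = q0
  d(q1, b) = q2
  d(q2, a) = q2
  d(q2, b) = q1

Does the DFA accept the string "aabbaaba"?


Trace: q0 -> q0 -> q0 -> q0 -> q0 -> q0 -> q0 -> q0 -> q0
Final state: q0
Accept states: {q1}

No, rejected (final state q0 is not an accept state)


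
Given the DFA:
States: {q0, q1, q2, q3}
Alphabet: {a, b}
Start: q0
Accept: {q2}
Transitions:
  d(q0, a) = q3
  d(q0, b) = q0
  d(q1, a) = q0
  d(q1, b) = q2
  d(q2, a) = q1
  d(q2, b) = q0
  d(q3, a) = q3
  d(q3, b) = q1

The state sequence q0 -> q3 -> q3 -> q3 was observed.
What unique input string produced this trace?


Trace back each transition to find the symbol:
  q0 --[a]--> q3
  q3 --[a]--> q3
  q3 --[a]--> q3

"aaa"


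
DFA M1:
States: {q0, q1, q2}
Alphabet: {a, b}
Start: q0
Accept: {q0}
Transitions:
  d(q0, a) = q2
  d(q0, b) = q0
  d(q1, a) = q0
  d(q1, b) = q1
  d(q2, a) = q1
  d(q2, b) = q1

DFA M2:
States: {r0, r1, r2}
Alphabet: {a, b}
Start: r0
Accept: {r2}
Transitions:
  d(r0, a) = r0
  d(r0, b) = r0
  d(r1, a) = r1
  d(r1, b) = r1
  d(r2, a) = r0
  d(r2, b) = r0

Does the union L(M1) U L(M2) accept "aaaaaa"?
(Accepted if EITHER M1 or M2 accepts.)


M1: final=q0 accepted=True
M2: final=r0 accepted=False

Yes, union accepts


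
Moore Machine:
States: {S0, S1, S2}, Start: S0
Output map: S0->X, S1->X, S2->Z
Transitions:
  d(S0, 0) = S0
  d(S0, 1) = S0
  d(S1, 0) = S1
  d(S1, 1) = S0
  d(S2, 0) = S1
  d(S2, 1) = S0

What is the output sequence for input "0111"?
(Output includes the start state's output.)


Start: S0 (output X)
  --0--> S0 (output X)
  --1--> S0 (output X)
  --1--> S0 (output X)
  --1--> S0 (output X)

"XXXXX"


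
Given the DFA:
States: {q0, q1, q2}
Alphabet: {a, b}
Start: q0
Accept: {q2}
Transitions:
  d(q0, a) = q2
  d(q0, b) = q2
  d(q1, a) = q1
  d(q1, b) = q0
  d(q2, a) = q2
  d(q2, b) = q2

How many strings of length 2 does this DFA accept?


Enumerating all length-2 strings:
  "aa" -> q2 [accept]
  "ab" -> q2 [accept]
  "ba" -> q2 [accept]
  "bb" -> q2 [accept]

4 out of 4


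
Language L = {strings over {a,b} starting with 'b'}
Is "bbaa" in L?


first symbol = 'b'

Yes, "bbaa" is in L


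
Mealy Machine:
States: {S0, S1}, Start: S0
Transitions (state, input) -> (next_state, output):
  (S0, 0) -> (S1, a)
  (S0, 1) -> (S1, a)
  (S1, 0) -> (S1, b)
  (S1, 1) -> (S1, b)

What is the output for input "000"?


Step-by-step:
  (S0, 0) -> (S1, a)
  (S1, 0) -> (S1, b)
  (S1, 0) -> (S1, b)

"abb"


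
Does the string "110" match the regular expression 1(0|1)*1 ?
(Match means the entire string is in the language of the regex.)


|string| = 3; first = '1'; last = '0'

No, "110" does not match 1(0|1)*1


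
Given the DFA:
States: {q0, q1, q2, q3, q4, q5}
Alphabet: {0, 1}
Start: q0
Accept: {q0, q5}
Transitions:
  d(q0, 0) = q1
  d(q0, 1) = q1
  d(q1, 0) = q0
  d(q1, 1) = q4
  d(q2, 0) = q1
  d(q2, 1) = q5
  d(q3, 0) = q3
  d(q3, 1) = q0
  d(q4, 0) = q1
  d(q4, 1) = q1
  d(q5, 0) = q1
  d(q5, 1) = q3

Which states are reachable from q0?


BFS from q0:
  layer 0: {q0}
  layer 1: {q1}
  layer 2: {q4}

{q0, q1, q4}


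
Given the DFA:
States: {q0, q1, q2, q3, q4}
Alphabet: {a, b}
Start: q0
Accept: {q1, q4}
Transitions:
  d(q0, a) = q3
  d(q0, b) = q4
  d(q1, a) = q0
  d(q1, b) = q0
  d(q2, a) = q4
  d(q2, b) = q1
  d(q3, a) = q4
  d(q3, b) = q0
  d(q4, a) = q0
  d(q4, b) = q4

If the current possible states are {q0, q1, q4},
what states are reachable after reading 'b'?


Apply transition on 'b' from each current state:
  d(q0, b) = q4
  d(q1, b) = q0
  d(q4, b) = q4

{q0, q4}


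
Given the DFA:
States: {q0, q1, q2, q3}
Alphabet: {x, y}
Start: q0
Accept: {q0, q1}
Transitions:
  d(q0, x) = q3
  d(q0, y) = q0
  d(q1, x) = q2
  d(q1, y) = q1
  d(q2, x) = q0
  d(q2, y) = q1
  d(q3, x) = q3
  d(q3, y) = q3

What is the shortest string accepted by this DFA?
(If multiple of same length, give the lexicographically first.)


BFS by string length (lex-first path to each state shown):
  len 0: q0<-""
Found accept state at length 0.

"" (empty string)


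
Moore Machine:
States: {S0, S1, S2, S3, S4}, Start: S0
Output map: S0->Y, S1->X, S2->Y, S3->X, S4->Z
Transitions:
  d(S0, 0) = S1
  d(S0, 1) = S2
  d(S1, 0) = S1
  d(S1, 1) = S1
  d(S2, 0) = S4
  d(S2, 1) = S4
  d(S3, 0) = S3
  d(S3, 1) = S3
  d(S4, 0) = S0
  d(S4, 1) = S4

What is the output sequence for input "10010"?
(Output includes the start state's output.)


Start: S0 (output Y)
  --1--> S2 (output Y)
  --0--> S4 (output Z)
  --0--> S0 (output Y)
  --1--> S2 (output Y)
  --0--> S4 (output Z)

"YYZYYZ"


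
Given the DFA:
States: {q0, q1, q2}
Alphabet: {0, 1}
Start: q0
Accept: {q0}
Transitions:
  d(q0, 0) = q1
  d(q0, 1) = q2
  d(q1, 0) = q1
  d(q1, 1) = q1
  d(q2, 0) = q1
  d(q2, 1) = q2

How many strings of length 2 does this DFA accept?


Enumerating all length-2 strings:
  "00" -> q1 [reject]
  "01" -> q1 [reject]
  "10" -> q1 [reject]
  "11" -> q2 [reject]

0 out of 4


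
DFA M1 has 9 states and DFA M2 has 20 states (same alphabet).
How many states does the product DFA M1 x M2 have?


Product construction pairs every M1 state with every M2 state.
9 * 20 = 180

180


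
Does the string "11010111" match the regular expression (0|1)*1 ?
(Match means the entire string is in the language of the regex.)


|string| = 8; first = '1'; last = '1'

Yes, "11010111" matches (0|1)*1


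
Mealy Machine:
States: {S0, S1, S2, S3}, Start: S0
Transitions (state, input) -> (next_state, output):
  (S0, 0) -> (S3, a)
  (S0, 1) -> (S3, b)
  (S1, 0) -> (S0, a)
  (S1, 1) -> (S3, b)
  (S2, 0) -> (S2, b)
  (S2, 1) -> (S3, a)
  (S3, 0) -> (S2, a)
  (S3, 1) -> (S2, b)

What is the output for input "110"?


Step-by-step:
  (S0, 1) -> (S3, b)
  (S3, 1) -> (S2, b)
  (S2, 0) -> (S2, b)

"bbb"


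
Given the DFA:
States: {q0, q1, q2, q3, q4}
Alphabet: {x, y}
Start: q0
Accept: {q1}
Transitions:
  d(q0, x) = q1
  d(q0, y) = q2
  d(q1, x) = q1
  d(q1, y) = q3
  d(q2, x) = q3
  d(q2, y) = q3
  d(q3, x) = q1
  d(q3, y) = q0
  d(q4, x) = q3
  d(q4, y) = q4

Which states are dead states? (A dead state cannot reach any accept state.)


Forward reachability from each state:
  q0 -> reaches accept state q1 (live)
  q1 -> reaches accept state q1 (live)
  q2 -> reaches accept state q1 (live)
  q3 -> reaches accept state q1 (live)
  q4 -> reaches accept state q1 (live)

None (all states can reach an accept state)


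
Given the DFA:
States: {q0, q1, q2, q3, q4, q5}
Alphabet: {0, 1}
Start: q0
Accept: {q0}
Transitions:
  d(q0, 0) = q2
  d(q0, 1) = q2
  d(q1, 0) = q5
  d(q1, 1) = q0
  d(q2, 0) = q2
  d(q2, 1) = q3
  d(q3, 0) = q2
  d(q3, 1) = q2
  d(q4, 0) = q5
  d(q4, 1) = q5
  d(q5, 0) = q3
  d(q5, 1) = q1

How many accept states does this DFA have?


Accept states listed: {q0}
Counting: q0(1)

1


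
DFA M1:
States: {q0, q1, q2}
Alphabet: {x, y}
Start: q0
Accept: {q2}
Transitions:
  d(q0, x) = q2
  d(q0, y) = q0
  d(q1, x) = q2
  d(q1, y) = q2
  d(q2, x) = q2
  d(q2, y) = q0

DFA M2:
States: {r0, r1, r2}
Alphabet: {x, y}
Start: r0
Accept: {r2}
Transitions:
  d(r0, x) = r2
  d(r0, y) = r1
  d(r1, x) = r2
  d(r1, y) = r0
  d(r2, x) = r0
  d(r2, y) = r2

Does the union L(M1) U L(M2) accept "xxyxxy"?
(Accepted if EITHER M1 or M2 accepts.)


M1: final=q0 accepted=False
M2: final=r1 accepted=False

No, union rejects (neither accepts)


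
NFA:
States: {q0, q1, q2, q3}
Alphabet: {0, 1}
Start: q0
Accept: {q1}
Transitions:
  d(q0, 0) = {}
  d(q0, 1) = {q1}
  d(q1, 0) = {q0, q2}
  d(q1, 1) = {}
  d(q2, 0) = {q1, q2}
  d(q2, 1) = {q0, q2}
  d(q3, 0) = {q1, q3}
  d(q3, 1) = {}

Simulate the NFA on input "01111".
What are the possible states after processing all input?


Start: {q0}
  --0--> {}
  --1--> {}
  --1--> {}
  --1--> {}
  --1--> {}

{} (empty set, no valid transitions)


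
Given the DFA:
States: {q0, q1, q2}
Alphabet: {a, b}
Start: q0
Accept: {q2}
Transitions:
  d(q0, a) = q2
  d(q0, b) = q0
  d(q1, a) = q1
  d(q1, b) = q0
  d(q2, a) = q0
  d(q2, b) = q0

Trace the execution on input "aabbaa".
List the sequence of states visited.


Input: aabbaa
d(q0, a) = q2
d(q2, a) = q0
d(q0, b) = q0
d(q0, b) = q0
d(q0, a) = q2
d(q2, a) = q0


q0 -> q2 -> q0 -> q0 -> q0 -> q2 -> q0


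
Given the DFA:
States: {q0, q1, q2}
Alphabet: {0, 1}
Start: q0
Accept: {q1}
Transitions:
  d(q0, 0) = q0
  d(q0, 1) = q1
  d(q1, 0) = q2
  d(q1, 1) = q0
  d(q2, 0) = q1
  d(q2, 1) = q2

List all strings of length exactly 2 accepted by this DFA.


All strings of length 2: 4 total
Accepted: 1

"01"


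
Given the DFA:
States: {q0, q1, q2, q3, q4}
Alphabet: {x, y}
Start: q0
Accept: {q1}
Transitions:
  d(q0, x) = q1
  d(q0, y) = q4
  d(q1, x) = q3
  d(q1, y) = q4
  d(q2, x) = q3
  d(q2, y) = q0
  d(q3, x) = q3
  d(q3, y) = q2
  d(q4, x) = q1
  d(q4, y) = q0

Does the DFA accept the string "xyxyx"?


Trace: q0 -> q1 -> q4 -> q1 -> q4 -> q1
Final state: q1
Accept states: {q1}

Yes, accepted (final state q1 is an accept state)


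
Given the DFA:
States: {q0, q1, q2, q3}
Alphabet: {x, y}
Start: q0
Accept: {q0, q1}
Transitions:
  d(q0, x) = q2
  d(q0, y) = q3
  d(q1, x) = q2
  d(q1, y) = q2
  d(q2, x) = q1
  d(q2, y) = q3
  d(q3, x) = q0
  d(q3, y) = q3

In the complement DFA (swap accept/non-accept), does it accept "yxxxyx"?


Trace: q0 -> q3 -> q0 -> q2 -> q1 -> q2 -> q1
Final: q1
Original accept: {q0, q1}
Complement: q1 is in original accept

No, complement rejects (original accepts)


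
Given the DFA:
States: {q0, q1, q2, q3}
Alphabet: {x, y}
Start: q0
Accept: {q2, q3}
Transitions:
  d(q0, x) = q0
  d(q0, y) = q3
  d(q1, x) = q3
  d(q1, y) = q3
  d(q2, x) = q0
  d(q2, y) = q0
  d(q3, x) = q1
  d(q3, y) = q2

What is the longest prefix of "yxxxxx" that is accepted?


Run the DFA, marking each prefix where the state is accepting:
  "" -> q0 [reject]
  "y" -> q3 [accept]
  "yx" -> q1 [reject]
  "yxx" -> q3 [accept]
  "yxxx" -> q1 [reject]
  "yxxxx" -> q3 [accept]
  "yxxxxx" -> q1 [reject]

"yxxxx"


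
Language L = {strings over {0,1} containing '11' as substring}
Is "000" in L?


'11' does not occur

No, "000" is not in L


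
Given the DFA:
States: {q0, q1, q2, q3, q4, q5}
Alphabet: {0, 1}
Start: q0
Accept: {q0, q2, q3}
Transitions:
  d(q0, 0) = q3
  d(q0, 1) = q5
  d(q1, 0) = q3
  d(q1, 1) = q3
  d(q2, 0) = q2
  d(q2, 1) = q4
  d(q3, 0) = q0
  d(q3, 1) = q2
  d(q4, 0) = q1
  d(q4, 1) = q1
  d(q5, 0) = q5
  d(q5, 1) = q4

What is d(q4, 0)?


Looking up transition d(q4, 0)

q1


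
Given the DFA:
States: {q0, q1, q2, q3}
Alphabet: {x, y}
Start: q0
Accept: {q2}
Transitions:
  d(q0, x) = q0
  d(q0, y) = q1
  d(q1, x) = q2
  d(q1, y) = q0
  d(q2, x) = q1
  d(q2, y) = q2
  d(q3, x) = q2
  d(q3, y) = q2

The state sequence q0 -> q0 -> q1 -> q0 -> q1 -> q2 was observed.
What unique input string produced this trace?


Trace back each transition to find the symbol:
  q0 --[x]--> q0
  q0 --[y]--> q1
  q1 --[y]--> q0
  q0 --[y]--> q1
  q1 --[x]--> q2

"xyyyx"


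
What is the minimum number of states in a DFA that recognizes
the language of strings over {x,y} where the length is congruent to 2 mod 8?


States track (length) mod 8.
Need 8 states: one per remainder 0..7; accept = remainder 2.

8


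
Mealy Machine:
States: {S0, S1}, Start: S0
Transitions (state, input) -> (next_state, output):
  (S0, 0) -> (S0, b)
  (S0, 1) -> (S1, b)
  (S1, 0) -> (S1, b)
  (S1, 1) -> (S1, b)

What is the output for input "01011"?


Step-by-step:
  (S0, 0) -> (S0, b)
  (S0, 1) -> (S1, b)
  (S1, 0) -> (S1, b)
  (S1, 1) -> (S1, b)
  (S1, 1) -> (S1, b)

"bbbbb"


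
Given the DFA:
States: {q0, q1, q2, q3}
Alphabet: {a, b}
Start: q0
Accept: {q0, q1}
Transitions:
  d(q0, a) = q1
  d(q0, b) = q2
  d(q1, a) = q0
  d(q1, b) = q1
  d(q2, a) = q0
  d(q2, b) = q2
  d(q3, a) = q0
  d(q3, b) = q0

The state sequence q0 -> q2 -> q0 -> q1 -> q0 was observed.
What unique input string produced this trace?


Trace back each transition to find the symbol:
  q0 --[b]--> q2
  q2 --[a]--> q0
  q0 --[a]--> q1
  q1 --[a]--> q0

"baaa"


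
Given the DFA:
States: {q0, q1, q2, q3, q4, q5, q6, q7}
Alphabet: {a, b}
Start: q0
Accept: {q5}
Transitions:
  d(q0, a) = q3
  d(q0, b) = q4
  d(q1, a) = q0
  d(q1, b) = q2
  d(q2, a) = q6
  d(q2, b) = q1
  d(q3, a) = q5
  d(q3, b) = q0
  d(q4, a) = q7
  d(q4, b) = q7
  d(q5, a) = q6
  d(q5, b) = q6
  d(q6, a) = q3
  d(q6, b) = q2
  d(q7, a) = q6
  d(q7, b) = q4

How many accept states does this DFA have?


Accept states listed: {q5}
Counting: q5(1)

1


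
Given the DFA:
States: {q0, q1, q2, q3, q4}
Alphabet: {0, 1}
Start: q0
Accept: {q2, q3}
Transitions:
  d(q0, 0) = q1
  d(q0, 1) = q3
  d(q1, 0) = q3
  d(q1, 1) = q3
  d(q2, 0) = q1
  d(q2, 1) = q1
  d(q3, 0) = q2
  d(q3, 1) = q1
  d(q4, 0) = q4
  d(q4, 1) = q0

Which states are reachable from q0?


BFS from q0:
  layer 0: {q0}
  layer 1: {q1, q3}
  layer 2: {q2}

{q0, q1, q2, q3}


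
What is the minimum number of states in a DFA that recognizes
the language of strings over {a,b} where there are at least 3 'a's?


States: count = 0, 1, ..., 2, and a final '>= 3' state.
Total: 3 + 1 = 4. Accept = '>= 3' state.

4


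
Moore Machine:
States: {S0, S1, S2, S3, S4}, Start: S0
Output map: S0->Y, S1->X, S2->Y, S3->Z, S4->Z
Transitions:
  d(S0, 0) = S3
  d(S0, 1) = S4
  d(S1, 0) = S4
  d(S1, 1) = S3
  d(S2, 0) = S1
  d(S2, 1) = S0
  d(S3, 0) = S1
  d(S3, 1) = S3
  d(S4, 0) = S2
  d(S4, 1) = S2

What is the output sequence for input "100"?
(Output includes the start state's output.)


Start: S0 (output Y)
  --1--> S4 (output Z)
  --0--> S2 (output Y)
  --0--> S1 (output X)

"YZYX"


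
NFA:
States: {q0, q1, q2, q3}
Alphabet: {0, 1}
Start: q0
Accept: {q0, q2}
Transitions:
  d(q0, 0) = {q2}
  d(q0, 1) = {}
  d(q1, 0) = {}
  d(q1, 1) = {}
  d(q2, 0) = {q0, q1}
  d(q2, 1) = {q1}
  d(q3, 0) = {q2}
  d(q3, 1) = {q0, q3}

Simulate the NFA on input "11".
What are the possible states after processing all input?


Start: {q0}
  --1--> {}
  --1--> {}

{} (empty set, no valid transitions)


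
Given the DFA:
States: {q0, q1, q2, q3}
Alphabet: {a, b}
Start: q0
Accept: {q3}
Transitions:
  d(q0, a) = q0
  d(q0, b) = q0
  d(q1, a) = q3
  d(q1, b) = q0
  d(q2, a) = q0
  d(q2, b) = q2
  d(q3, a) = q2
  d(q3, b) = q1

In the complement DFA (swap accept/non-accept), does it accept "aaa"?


Trace: q0 -> q0 -> q0 -> q0
Final: q0
Original accept: {q3}
Complement: q0 is not in original accept

Yes, complement accepts (original rejects)


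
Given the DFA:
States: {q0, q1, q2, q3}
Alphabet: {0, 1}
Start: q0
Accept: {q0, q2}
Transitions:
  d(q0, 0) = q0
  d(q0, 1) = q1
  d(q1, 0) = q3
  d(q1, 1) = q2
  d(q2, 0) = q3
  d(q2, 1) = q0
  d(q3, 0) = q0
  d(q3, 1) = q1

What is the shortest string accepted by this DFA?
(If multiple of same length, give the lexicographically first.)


BFS by string length (lex-first path to each state shown):
  len 0: q0<-""
Found accept state at length 0.

"" (empty string)


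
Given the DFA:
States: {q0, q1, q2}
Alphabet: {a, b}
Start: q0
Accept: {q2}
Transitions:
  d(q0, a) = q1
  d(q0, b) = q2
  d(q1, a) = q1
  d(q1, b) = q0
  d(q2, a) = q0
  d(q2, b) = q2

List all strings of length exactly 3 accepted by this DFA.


All strings of length 3: 8 total
Accepted: 3

"abb", "bab", "bbb"


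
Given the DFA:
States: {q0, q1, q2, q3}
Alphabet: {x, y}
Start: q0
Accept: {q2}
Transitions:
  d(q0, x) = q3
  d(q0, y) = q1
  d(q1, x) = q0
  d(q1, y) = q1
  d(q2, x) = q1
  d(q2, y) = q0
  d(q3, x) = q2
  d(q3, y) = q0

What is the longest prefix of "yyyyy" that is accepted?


Run the DFA, marking each prefix where the state is accepting:
  "" -> q0 [reject]
  "y" -> q1 [reject]
  "yy" -> q1 [reject]
  "yyy" -> q1 [reject]
  "yyyy" -> q1 [reject]
  "yyyyy" -> q1 [reject]

No prefix is accepted


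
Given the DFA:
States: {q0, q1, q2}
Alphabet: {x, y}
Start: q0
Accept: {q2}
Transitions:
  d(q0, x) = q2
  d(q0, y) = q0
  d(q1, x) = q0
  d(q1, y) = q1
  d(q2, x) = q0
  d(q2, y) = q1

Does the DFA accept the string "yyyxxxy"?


Trace: q0 -> q0 -> q0 -> q0 -> q2 -> q0 -> q2 -> q1
Final state: q1
Accept states: {q2}

No, rejected (final state q1 is not an accept state)


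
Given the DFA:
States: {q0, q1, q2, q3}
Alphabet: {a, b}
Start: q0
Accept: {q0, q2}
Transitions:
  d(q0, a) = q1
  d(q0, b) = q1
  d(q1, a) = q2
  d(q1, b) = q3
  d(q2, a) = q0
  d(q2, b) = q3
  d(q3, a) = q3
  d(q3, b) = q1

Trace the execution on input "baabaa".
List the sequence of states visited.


Input: baabaa
d(q0, b) = q1
d(q1, a) = q2
d(q2, a) = q0
d(q0, b) = q1
d(q1, a) = q2
d(q2, a) = q0


q0 -> q1 -> q2 -> q0 -> q1 -> q2 -> q0


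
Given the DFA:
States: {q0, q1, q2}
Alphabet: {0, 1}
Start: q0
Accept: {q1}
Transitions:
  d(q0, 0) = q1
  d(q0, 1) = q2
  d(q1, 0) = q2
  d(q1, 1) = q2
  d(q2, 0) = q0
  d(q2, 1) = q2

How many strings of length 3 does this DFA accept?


Enumerating all length-3 strings:
  "000" -> q0 [reject]
  "001" -> q2 [reject]
  "010" -> q0 [reject]
  "011" -> q2 [reject]
  "100" -> q1 [accept]
  "101" -> q2 [reject]
  "110" -> q0 [reject]
  "111" -> q2 [reject]

1 out of 8


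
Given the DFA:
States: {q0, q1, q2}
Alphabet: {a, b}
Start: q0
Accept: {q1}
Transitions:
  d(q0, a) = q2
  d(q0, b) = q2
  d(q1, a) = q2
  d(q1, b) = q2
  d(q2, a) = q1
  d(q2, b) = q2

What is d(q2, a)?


Looking up transition d(q2, a)

q1


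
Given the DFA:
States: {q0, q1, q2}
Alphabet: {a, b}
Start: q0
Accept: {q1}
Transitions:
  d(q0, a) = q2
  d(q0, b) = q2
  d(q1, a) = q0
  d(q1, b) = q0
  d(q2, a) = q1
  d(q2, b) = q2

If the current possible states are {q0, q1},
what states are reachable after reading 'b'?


Apply transition on 'b' from each current state:
  d(q0, b) = q2
  d(q1, b) = q0

{q0, q2}


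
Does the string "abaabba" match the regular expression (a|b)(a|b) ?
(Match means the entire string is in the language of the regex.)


|string| = 7; first = 'a'; last = 'a'

No, "abaabba" does not match (a|b)(a|b)


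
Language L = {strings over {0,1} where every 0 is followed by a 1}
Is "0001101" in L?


'00' present: True; ends with '0': False

No, "0001101" is not in L


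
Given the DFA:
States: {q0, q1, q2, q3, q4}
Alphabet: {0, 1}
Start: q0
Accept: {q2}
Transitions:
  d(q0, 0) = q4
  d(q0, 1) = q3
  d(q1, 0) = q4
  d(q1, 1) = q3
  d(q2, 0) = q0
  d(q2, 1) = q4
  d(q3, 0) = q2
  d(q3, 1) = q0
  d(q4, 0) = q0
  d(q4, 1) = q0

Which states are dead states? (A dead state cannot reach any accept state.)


Forward reachability from each state:
  q0 -> reaches accept state q2 (live)
  q1 -> reaches accept state q2 (live)
  q2 -> reaches accept state q2 (live)
  q3 -> reaches accept state q2 (live)
  q4 -> reaches accept state q2 (live)

None (all states can reach an accept state)


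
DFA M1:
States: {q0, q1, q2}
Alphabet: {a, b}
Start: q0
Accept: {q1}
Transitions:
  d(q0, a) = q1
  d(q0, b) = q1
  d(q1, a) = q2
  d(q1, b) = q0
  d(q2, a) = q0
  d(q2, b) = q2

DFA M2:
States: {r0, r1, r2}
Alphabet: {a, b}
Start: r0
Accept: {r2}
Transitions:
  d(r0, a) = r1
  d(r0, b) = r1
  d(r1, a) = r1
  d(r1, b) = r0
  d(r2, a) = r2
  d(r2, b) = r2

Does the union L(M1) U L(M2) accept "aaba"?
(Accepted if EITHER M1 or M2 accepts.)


M1: final=q0 accepted=False
M2: final=r1 accepted=False

No, union rejects (neither accepts)


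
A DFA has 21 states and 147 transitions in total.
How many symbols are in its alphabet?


Each state has exactly one transition per symbol.
|alphabet| = transitions / states = 147 / 21 = 7

7


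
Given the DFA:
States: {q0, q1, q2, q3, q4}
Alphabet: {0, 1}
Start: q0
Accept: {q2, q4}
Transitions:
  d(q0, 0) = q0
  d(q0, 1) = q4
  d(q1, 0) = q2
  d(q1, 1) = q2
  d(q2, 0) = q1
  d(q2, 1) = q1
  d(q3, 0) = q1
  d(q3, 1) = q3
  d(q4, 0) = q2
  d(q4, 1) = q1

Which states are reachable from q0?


BFS from q0:
  layer 0: {q0}
  layer 1: {q4}
  layer 2: {q1, q2}

{q0, q1, q2, q4}


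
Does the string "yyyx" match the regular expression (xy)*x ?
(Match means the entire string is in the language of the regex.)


|string| = 4; first = 'y'; last = 'x'

No, "yyyx" does not match (xy)*x


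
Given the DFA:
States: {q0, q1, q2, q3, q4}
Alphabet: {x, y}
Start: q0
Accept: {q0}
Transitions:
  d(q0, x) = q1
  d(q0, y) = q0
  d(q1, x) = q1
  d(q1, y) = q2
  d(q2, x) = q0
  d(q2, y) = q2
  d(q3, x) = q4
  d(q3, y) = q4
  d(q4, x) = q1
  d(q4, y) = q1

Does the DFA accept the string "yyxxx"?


Trace: q0 -> q0 -> q0 -> q1 -> q1 -> q1
Final state: q1
Accept states: {q0}

No, rejected (final state q1 is not an accept state)


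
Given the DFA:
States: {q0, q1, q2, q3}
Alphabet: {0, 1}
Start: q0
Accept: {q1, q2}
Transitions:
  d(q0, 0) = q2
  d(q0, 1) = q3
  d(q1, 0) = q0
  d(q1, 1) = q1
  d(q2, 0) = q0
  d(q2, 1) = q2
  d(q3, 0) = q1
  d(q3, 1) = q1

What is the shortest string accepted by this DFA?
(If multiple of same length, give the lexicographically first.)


BFS by string length (lex-first path to each state shown):
  len 0: q0<-""
  len 1: q2<-"0", q3<-"1"
Found accept state at length 1.

"0"


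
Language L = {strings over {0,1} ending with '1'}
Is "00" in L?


last symbol = '0'

No, "00" is not in L


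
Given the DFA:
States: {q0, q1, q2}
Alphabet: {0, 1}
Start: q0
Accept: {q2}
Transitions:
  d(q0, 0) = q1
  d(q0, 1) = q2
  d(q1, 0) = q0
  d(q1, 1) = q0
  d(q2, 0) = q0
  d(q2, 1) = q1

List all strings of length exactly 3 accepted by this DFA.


All strings of length 3: 8 total
Accepted: 3

"001", "011", "101"


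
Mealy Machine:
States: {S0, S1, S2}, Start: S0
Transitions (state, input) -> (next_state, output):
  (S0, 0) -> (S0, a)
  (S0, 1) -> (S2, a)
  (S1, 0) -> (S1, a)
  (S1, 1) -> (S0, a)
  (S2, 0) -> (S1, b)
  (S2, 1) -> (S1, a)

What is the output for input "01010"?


Step-by-step:
  (S0, 0) -> (S0, a)
  (S0, 1) -> (S2, a)
  (S2, 0) -> (S1, b)
  (S1, 1) -> (S0, a)
  (S0, 0) -> (S0, a)

"aabaa"


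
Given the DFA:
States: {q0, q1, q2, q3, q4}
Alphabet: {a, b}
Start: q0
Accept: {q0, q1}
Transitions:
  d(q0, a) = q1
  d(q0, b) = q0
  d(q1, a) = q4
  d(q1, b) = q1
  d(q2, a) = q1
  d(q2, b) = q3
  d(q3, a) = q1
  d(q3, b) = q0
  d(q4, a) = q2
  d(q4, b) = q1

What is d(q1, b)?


Looking up transition d(q1, b)

q1


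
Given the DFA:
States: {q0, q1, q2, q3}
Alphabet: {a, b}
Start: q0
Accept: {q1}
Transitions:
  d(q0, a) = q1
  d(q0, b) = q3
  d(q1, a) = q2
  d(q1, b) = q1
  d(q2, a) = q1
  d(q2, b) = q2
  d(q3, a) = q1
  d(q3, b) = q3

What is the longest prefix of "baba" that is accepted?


Run the DFA, marking each prefix where the state is accepting:
  "" -> q0 [reject]
  "b" -> q3 [reject]
  "ba" -> q1 [accept]
  "bab" -> q1 [accept]
  "baba" -> q2 [reject]

"bab"


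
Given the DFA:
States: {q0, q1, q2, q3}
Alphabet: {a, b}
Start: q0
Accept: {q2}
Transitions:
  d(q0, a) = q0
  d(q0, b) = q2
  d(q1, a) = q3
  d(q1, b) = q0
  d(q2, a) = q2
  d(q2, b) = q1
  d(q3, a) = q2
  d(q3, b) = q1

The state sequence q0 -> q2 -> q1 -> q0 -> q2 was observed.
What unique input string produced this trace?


Trace back each transition to find the symbol:
  q0 --[b]--> q2
  q2 --[b]--> q1
  q1 --[b]--> q0
  q0 --[b]--> q2

"bbbb"


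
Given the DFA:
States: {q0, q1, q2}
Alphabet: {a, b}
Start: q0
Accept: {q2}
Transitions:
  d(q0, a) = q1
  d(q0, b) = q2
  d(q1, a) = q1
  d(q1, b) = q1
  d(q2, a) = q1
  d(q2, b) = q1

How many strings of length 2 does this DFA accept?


Enumerating all length-2 strings:
  "aa" -> q1 [reject]
  "ab" -> q1 [reject]
  "ba" -> q1 [reject]
  "bb" -> q1 [reject]

0 out of 4


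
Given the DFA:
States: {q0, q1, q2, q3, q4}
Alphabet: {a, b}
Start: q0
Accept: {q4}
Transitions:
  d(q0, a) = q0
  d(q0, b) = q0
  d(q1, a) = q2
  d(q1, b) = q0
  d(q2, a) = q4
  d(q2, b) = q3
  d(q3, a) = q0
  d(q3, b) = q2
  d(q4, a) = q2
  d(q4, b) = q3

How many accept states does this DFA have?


Accept states listed: {q4}
Counting: q4(1)

1


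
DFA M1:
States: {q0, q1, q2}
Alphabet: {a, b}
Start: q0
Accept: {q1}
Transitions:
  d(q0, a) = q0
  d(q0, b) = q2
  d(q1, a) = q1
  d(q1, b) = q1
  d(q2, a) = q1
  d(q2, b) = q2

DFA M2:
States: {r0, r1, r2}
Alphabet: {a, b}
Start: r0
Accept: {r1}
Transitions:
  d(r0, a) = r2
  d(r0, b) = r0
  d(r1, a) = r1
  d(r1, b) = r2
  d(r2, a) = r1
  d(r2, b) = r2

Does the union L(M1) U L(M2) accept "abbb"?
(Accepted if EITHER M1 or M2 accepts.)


M1: final=q2 accepted=False
M2: final=r2 accepted=False

No, union rejects (neither accepts)


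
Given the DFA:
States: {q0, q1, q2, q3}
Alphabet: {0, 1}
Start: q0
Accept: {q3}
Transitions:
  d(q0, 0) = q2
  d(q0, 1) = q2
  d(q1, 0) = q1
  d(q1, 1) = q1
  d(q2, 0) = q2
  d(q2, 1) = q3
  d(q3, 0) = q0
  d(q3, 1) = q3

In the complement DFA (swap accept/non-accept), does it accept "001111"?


Trace: q0 -> q2 -> q2 -> q3 -> q3 -> q3 -> q3
Final: q3
Original accept: {q3}
Complement: q3 is in original accept

No, complement rejects (original accepts)


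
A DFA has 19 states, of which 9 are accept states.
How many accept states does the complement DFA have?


Complement swaps accept and non-accept states.
19 - 9 = 10

10


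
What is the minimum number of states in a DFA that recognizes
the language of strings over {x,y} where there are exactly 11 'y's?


States: count = 0, 1, ..., 11 (that's 12 states), plus a dead state for count > 11.
Total: 12 + 1 = 13. Accept = count-11 state.

13


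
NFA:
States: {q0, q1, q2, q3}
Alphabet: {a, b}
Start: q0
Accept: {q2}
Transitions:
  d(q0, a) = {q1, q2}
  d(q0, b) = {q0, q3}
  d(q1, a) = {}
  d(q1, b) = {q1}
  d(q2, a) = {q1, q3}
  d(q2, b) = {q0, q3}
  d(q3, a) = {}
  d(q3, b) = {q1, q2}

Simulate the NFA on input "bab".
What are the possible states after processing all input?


Start: {q0}
  --b--> {q0, q3}
  --a--> {q1, q2}
  --b--> {q0, q1, q3}

{q0, q1, q3}


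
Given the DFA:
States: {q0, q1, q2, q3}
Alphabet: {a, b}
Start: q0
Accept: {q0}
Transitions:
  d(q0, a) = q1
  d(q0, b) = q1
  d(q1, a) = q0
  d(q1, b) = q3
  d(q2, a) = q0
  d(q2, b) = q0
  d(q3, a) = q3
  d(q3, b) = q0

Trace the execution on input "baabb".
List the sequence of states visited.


Input: baabb
d(q0, b) = q1
d(q1, a) = q0
d(q0, a) = q1
d(q1, b) = q3
d(q3, b) = q0


q0 -> q1 -> q0 -> q1 -> q3 -> q0


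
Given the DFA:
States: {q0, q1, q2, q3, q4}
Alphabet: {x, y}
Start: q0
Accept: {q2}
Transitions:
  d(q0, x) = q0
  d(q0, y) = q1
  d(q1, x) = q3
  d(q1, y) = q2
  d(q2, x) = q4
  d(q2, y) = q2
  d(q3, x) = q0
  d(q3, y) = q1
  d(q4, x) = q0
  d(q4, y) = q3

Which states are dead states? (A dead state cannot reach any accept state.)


Forward reachability from each state:
  q0 -> reaches accept state q2 (live)
  q1 -> reaches accept state q2 (live)
  q2 -> reaches accept state q2 (live)
  q3 -> reaches accept state q2 (live)
  q4 -> reaches accept state q2 (live)

None (all states can reach an accept state)
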